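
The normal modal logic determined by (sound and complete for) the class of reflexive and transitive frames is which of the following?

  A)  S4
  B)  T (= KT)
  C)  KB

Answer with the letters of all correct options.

A

(A) S4 is determined by exactly this class.
(B) T (= KT) is determined by the class of reflexive frames.
(C) KB is determined by the class of symmetric frames.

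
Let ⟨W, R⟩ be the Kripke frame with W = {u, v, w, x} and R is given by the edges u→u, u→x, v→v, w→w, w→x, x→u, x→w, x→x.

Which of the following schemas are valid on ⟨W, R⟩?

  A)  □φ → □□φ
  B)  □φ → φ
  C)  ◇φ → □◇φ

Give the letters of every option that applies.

B

R is reflexive: each world relates to itself.
R is not transitive: u R x and x R w but not u R w.
R is not euclidean: x R u and x R w but not u R w.
(A) axiom 4: valid iff R is transitive. R is not transitive — not valid.
(B) □φ → φ is axiom T, which corresponds to reflexivity. R is reflexive — valid.
(C) axiom 5: valid iff R is euclidean. R is not euclidean — not valid.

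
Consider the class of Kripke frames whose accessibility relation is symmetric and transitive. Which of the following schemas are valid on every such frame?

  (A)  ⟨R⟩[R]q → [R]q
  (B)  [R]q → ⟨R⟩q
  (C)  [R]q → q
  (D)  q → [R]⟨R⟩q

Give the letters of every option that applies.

A symmetric transitive relation is euclidean (uRv and uRw give vRu by symmetry, then vRw by transitivity).
(A) the dual of axiom 5: valid iff R is euclidean. Every such R is euclidean — valid.
(B) [R]q → ⟨R⟩q is axiom D; it is valid on a frame exactly when R is serial. Such an R need not be serial, so not valid.
(C) [R]q → q is axiom T; it is valid on a frame exactly when R is reflexive. Such an R need not be reflexive, so not valid.
(D) q → [R]⟨R⟩q is axiom B, which corresponds to symmetry. Every such R is symmetric — valid.

A, D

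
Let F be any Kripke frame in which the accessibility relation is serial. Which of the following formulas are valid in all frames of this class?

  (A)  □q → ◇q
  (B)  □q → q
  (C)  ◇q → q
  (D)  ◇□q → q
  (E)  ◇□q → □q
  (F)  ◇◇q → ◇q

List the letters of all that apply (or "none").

A

(A) □q → ◇q is axiom D, which corresponds to seriality. Every such R is serial — valid.
(B) □q → q is axiom T, which corresponds to reflexivity. Such an R need not be reflexive — not valid.
(C) ◇q → q is valid only on frames where every R-edge is a self-loop. Such an R need not be a subset of the identity — not valid.
(D) ◇□q → q is the dual of axiom B, which corresponds to symmetry. Such an R need not be symmetric — not valid.
(E) ◇□q → □q is the dual of axiom 5; it is valid on a frame exactly when R is euclidean. Such an R need not be euclidean, so not valid.
(F) the dual of axiom 4: valid iff R is transitive. Such an R need not be transitive — not valid.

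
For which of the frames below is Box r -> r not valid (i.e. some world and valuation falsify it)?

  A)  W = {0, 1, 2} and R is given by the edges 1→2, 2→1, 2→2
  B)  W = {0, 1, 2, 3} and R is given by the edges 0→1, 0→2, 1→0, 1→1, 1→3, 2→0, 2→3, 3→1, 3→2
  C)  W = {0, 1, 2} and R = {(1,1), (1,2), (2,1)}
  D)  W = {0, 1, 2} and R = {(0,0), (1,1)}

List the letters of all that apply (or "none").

A, B, C, D

The schema Box r -> r is axiom T; it is valid on a frame iff R is reflexive.
(A) R is not reflexive (not 0 R 0), so the schema fails here.
(B) R is not reflexive (not 0 R 0), so the schema fails here.
(C) R is not reflexive (not 0 R 0), so the schema fails here.
(D) R is not reflexive (not 2 R 2), so the schema fails here.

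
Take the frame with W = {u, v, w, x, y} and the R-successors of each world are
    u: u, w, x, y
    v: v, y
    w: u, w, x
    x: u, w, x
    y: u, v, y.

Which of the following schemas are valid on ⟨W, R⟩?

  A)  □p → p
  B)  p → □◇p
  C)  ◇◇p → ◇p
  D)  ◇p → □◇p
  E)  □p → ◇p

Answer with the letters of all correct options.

A, B, E

R is reflexive: each world relates to itself.
R is symmetric: every R-edge is matched by its reverse.
R is not transitive: u R y and y R v but not u R v.
R is not euclidean: u R w and u R y but not w R y.
R is serial: every world has an R-successor.
(A) □p → p is axiom T; it is valid on a frame exactly when R is reflexive. R is reflexive, so valid.
(B) p → □◇p is axiom B; it is valid on a frame exactly when R is symmetric. R is symmetric, so valid.
(C) ◇◇p → ◇p is the dual of axiom 4, which corresponds to transitivity. R is not transitive — not valid.
(D) ◇p → □◇p is axiom 5, which corresponds to the euclidean property. R is not euclidean — not valid.
(E) □p → ◇p is axiom D; it is valid on a frame exactly when R is serial. R is serial, so valid.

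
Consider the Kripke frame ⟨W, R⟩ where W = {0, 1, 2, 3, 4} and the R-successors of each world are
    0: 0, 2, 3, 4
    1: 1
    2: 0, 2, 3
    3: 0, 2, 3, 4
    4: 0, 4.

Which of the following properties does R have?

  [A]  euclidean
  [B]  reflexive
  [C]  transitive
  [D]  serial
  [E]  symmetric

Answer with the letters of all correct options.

(A) not euclidean: 0 R 2 and 0 R 4 but not 2 R 4.
(B) reflexive: each world relates to itself.
(C) not transitive: 2 R 0 and 0 R 4 but not 2 R 4.
(D) serial: every world has an R-successor.
(E) not symmetric: 3 R 4 but not 4 R 3.

B, D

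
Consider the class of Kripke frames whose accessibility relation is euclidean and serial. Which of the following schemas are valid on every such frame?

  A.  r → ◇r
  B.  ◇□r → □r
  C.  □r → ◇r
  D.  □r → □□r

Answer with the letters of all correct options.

(A) r → ◇r is the dual of axiom T; it is valid on a frame exactly when R is reflexive. Such an R need not be reflexive, so not valid.
(B) ◇□r → □r is the dual of axiom 5, which corresponds to the euclidean property. Every such R is euclidean — valid.
(C) □r → ◇r is axiom D, which corresponds to seriality. Every such R is serial — valid.
(D) axiom 4: valid iff R is transitive. Such an R need not be transitive — not valid.

B, C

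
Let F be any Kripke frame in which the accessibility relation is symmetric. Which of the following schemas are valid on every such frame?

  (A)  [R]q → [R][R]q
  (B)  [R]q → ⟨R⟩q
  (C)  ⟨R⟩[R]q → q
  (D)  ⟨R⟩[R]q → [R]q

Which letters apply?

C

(A) axiom 4: valid iff R is transitive. Such an R need not be transitive — not valid.
(B) [R]q → ⟨R⟩q is axiom D, which corresponds to seriality. Such an R need not be serial — not valid.
(C) ⟨R⟩[R]q → q is the dual of axiom B; it is valid on a frame exactly when R is symmetric. Every such R is symmetric, so valid.
(D) ⟨R⟩[R]q → [R]q is the dual of axiom 5; it is valid on a frame exactly when R is euclidean. Such an R need not be euclidean, so not valid.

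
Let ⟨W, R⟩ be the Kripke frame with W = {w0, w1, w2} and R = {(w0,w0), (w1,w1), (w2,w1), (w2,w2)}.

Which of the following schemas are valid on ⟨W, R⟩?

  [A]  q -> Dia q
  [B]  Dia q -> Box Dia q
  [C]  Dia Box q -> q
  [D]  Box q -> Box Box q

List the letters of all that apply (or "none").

R is reflexive: each world relates to itself.
R is not symmetric: w2 R w1 but not w1 R w2.
R is transitive: R is closed under composition.
R is not euclidean: w2 R w1 and w2 R w2 but not w1 R w2.
(A) q -> Dia q is the dual of axiom T; it is valid on a frame exactly when R is reflexive. R is reflexive, so valid.
(B) Dia q -> Box Dia q is axiom 5, which corresponds to the euclidean property. R is not euclidean — not valid.
(C) the dual of axiom B: valid iff R is symmetric. R is not symmetric — not valid.
(D) Box q -> Box Box q (axiom 4) characterises the transitive frames. R is transitive — valid.

A, D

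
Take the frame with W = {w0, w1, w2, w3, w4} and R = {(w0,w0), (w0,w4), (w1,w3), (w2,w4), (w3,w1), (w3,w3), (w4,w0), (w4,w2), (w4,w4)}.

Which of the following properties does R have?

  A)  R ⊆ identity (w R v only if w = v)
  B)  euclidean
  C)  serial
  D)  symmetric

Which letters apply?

(A) not ⊆ identity: w0 R w4 with w0 ≠ w4.
(B) not euclidean: w4 R w0 and w4 R w2 but not w0 R w2.
(C) serial: every world has an R-successor.
(D) symmetric: every R-edge is matched by its reverse.

C, D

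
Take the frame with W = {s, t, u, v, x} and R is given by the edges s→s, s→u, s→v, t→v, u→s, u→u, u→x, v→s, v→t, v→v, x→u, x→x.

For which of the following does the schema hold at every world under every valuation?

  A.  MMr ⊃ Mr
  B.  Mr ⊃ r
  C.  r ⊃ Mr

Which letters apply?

none

R is not reflexive: not t R t.
R is not transitive: s R u and u R x but not s R x.
R is not a subset of the identity: s R u with s ≠ u.
(A) the dual of axiom 4: valid iff R is transitive. R is not transitive — not valid.
(B) Mr ⊃ r (the converse of T) corresponds to R being a subset of the identity. Here R ⊄ identity, so not valid.
(C) r ⊃ Mr is the dual of axiom T, which corresponds to reflexivity. R is not reflexive — not valid.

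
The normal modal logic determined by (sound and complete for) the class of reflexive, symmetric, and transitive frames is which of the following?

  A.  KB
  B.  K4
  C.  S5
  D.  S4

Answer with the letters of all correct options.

(A) KB is determined by the class of symmetric frames.
(B) K4 is determined by the class of transitive frames.
(C) S5 is determined by exactly this class.
(D) S4 is determined by the class of reflexive and transitive frames.

C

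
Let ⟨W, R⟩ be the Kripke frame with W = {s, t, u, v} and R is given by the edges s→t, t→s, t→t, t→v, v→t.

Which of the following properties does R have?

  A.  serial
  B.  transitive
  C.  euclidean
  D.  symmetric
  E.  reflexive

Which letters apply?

(A) not serial: u has no R-successor.
(B) not transitive: s R t and t R s but not s R s.
(C) not euclidean: t R s and t R v but not s R v.
(D) symmetric: every R-edge is matched by its reverse.
(E) not reflexive: not s R s.

D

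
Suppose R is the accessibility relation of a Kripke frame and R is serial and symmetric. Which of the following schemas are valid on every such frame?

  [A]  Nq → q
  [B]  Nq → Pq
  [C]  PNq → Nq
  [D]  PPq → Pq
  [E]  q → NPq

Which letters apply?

B, E

(A) axiom T: valid iff R is reflexive. Such an R need not be reflexive — not valid.
(B) Nq → Pq (axiom D) characterises the serial frames. Every such R is serial — valid.
(C) PNq → Nq is the dual of axiom 5; it is valid on a frame exactly when R is euclidean. Such an R need not be euclidean, so not valid.
(D) the dual of axiom 4: valid iff R is transitive. Such an R need not be transitive — not valid.
(E) q → NPq is axiom B, which corresponds to symmetry. Every such R is symmetric — valid.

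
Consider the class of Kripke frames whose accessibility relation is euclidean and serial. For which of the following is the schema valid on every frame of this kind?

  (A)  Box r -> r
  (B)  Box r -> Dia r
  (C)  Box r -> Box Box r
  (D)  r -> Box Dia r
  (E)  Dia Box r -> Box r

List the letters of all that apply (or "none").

(A) Box r -> r is axiom T, which corresponds to reflexivity. Such an R need not be reflexive — not valid.
(B) Box r -> Dia r is axiom D; it is valid on a frame exactly when R is serial. Every such R is serial, so valid.
(C) Box r -> Box Box r (axiom 4) characterises the transitive frames. Such an R need not be transitive — not valid.
(D) r -> Box Dia r is axiom B; it is valid on a frame exactly when R is symmetric. Such an R need not be symmetric, so not valid.
(E) Dia Box r -> Box r is the dual of axiom 5, which corresponds to the euclidean property. Every such R is euclidean — valid.

B, E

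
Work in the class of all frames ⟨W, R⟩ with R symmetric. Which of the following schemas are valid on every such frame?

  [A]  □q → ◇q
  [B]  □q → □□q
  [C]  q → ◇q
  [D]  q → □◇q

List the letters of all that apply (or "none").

(A) □q → ◇q is axiom D, which corresponds to seriality. Such an R need not be serial — not valid.
(B) □q → □□q is axiom 4; it is valid on a frame exactly when R is transitive. Such an R need not be transitive, so not valid.
(C) q → ◇q is the dual of axiom T, which corresponds to reflexivity. Such an R need not be reflexive — not valid.
(D) q → □◇q is axiom B, which corresponds to symmetry. Every such R is symmetric — valid.

D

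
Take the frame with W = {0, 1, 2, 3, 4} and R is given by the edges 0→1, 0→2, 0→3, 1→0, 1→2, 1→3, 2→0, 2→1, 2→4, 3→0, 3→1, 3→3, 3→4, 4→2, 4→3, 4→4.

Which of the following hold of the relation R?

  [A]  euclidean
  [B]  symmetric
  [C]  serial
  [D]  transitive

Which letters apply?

B, C

(A) not euclidean: 0 R 2 and 0 R 3 but not 2 R 3.
(B) symmetric: every R-edge is matched by its reverse.
(C) serial: every world has an R-successor.
(D) not transitive: 0 R 1 and 1 R 0 but not 0 R 0.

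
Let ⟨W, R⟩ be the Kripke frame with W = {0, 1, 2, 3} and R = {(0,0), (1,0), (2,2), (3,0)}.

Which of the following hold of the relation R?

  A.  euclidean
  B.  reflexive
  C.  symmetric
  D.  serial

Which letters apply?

(A) euclidean: any two R-successors of the same world are R-related.
(B) not reflexive: not 1 R 1.
(C) not symmetric: 1 R 0 but not 0 R 1.
(D) serial: every world has an R-successor.

A, D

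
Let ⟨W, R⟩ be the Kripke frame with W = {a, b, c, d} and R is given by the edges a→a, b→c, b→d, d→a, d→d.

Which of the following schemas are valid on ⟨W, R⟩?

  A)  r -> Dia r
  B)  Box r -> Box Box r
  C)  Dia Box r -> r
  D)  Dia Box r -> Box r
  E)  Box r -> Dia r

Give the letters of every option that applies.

R is not reflexive: not b R b.
R is not symmetric: b R c but not c R b.
R is not transitive: b R d and d R a but not b R a.
R is not euclidean: b R c and b R d but not c R d.
R is not serial: c has no R-successor.
(A) r -> Dia r is the dual of axiom T, which corresponds to reflexivity. R is not reflexive — not valid.
(B) Box r -> Box Box r (axiom 4) characterises the transitive frames. R is not transitive — not valid.
(C) Dia Box r -> r (the dual of axiom B) characterises the symmetric frames. R is not symmetric — not valid.
(D) Dia Box r -> Box r (the dual of axiom 5) characterises the euclidean frames. R is not euclidean — not valid.
(E) Box r -> Dia r is axiom D, which corresponds to seriality. R is not serial — not valid.

none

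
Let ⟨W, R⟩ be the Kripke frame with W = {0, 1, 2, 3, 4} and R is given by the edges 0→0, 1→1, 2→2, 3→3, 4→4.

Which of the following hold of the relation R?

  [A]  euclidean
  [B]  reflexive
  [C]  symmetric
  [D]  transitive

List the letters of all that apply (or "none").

A, B, C, D

(A) euclidean: any two R-successors of the same world are R-related.
(B) reflexive: each world relates to itself.
(C) symmetric: every R-edge is matched by its reverse.
(D) transitive: R is closed under composition.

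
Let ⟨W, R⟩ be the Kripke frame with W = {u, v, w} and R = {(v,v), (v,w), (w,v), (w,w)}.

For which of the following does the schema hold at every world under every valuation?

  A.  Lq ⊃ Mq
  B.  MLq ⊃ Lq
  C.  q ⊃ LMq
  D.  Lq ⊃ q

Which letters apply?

R is not reflexive: not u R u.
R is symmetric: every R-edge is matched by its reverse.
R is euclidean: any two R-successors of the same world are R-related.
R is not serial: u has no R-successor.
(A) Lq ⊃ Mq is axiom D, which corresponds to seriality. R is not serial — not valid.
(B) MLq ⊃ Lq (the dual of axiom 5) characterises the euclidean frames. R is euclidean — valid.
(C) axiom B: valid iff R is symmetric. R is symmetric — valid.
(D) Lq ⊃ q is axiom T; it is valid on a frame exactly when R is reflexive. R is not reflexive, so not valid.

B, C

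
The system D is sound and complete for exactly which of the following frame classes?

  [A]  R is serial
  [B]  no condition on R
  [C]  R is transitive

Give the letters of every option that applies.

A

(A) D is sound and complete for exactly this class.
(B) this class determines K, not D.
(C) this class determines K4, not D.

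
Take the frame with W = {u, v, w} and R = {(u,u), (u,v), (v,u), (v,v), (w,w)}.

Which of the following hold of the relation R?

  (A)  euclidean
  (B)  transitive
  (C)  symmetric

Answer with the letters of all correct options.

A, B, C

(A) euclidean: any two R-successors of the same world are R-related.
(B) transitive: R is closed under composition.
(C) symmetric: every R-edge is matched by its reverse.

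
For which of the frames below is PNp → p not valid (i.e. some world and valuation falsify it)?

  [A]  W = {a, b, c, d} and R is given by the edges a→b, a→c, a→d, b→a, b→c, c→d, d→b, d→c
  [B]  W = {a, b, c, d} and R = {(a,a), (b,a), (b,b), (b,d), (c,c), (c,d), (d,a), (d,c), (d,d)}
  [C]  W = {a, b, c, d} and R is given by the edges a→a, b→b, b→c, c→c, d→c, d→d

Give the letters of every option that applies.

A, B, C

The schema PNp → p is the dual of axiom B; it is valid on a frame iff R is symmetric.
(A) R is not symmetric (a R c but not c R a), so the schema fails here.
(B) R is not symmetric (b R a but not a R b), so the schema fails here.
(C) R is not symmetric (b R c but not c R b), so the schema fails here.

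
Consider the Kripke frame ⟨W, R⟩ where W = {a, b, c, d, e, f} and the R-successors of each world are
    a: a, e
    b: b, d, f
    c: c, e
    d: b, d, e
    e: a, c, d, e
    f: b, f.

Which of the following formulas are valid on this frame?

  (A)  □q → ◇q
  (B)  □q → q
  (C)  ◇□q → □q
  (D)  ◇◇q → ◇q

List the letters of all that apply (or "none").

R is reflexive: each world relates to itself.
R is not transitive: a R e and e R c but not a R c.
R is not euclidean: b R d and b R f but not d R f.
R is serial: every world has an R-successor.
(A) □q → ◇q is axiom D; it is valid on a frame exactly when R is serial. R is serial, so valid.
(B) □q → q is axiom T; it is valid on a frame exactly when R is reflexive. R is reflexive, so valid.
(C) ◇□q → □q is the dual of axiom 5; it is valid on a frame exactly when R is euclidean. R is not euclidean, so not valid.
(D) the dual of axiom 4: valid iff R is transitive. R is not transitive — not valid.

A, B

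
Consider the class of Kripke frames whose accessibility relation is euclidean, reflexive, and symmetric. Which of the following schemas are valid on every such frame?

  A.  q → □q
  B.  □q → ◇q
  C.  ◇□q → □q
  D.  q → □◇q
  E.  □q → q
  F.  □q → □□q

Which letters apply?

A relation that is euclidean, reflexive, and symmetric is also serial and transitive.
(A) q → □q is equivalent to ◇p→p; it holds exactly when R ⊆ identity. Such an R need not be a subset of the identity — not valid.
(B) □q → ◇q is axiom D; it is valid on a frame exactly when R is serial. Every such R is serial, so valid.
(C) ◇□q → □q (the dual of axiom 5) characterises the euclidean frames. Every such R is euclidean — valid.
(D) q → □◇q is axiom B, which corresponds to symmetry. Every such R is symmetric — valid.
(E) □q → q is axiom T; it is valid on a frame exactly when R is reflexive. Every such R is reflexive, so valid.
(F) □q → □□q (axiom 4) characterises the transitive frames. Every such R is transitive — valid.

B, C, D, E, F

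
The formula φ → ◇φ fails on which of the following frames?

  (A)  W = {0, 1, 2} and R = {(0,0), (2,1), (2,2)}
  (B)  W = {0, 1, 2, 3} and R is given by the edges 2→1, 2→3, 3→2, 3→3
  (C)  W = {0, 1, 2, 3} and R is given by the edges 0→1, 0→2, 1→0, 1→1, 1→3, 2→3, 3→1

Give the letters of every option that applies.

A, B, C

The schema φ → ◇φ is the dual of axiom T; it is valid on a frame iff R is reflexive.
(A) R is not reflexive (not 1 R 1), so the schema fails here.
(B) R is not reflexive (not 0 R 0), so the schema fails here.
(C) R is not reflexive (not 0 R 0), so the schema fails here.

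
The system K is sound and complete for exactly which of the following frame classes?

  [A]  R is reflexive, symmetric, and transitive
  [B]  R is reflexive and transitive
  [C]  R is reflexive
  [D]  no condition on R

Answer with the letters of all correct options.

(A) this class determines S5, not K.
(B) this class determines S4, not K.
(C) this class determines T (= KT), not K.
(D) K is sound and complete for exactly this class.

D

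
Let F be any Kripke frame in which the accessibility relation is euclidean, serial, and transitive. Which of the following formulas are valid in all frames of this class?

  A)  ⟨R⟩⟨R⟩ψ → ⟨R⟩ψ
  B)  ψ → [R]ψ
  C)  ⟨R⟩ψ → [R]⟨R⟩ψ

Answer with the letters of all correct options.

A, C

(A) ⟨R⟩⟨R⟩ψ → ⟨R⟩ψ is the dual of axiom 4, which corresponds to transitivity. Every such R is transitive — valid.
(B) ψ → [R]ψ (equivalent to ◇p→p) corresponds to R being a subset of the identity. Such an R need not be a subset of the identity, so not valid.
(C) ⟨R⟩ψ → [R]⟨R⟩ψ is axiom 5, which corresponds to the euclidean property. Every such R is euclidean — valid.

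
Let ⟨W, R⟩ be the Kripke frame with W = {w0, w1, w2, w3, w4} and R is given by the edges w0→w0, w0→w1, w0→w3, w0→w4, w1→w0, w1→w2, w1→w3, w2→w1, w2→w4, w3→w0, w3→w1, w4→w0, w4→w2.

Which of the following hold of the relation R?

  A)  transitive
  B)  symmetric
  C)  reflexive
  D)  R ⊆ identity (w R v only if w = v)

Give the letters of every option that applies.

(A) not transitive: w0 R w1 and w1 R w2 but not w0 R w2.
(B) symmetric: every R-edge is matched by its reverse.
(C) not reflexive: not w1 R w1.
(D) not ⊆ identity: w0 R w1 with w0 ≠ w1.

B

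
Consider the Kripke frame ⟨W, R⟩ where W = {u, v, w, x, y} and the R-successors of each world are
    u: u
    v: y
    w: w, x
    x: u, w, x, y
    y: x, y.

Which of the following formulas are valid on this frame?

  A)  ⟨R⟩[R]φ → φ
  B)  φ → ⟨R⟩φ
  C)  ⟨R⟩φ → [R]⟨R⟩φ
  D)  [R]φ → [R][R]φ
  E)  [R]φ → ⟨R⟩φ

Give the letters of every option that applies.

R is not reflexive: not v R v.
R is not symmetric: v R y but not y R v.
R is not transitive: v R y and y R x but not v R x.
R is not euclidean: x R u and x R w but not u R w.
R is serial: every world has an R-successor.
(A) ⟨R⟩[R]φ → φ (the dual of axiom B) characterises the symmetric frames. R is not symmetric — not valid.
(B) φ → ⟨R⟩φ (the dual of axiom T) characterises the reflexive frames. R is not reflexive — not valid.
(C) ⟨R⟩φ → [R]⟨R⟩φ is axiom 5; it is valid on a frame exactly when R is euclidean. R is not euclidean, so not valid.
(D) [R]φ → [R][R]φ is axiom 4, which corresponds to transitivity. R is not transitive — not valid.
(E) [R]φ → ⟨R⟩φ is axiom D; it is valid on a frame exactly when R is serial. R is serial, so valid.

E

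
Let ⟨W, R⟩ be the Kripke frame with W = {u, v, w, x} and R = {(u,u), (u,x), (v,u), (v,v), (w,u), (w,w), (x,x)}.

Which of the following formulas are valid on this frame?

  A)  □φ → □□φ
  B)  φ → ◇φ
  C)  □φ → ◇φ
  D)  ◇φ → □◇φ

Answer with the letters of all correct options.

B, C

R is reflexive: each world relates to itself.
R is not transitive: v R u and u R x but not v R x.
R is not euclidean: u R x and u R u but not x R u.
R is serial: every world has an R-successor.
(A) □φ → □□φ is axiom 4, which corresponds to transitivity. R is not transitive — not valid.
(B) φ → ◇φ is the dual of axiom T; it is valid on a frame exactly when R is reflexive. R is reflexive, so valid.
(C) □φ → ◇φ is axiom D; it is valid on a frame exactly when R is serial. R is serial, so valid.
(D) ◇φ → □◇φ (axiom 5) characterises the euclidean frames. R is not euclidean — not valid.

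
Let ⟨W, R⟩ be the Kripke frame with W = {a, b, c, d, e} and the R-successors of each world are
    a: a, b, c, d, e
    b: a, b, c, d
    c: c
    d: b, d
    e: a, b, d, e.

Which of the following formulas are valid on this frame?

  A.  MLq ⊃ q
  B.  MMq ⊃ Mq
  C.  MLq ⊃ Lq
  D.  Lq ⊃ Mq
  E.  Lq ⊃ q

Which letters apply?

D, E

R is reflexive: each world relates to itself.
R is not symmetric: a R c but not c R a.
R is not transitive: b R a and a R e but not b R e.
R is not euclidean: a R b and a R e but not b R e.
R is serial: every world has an R-successor.
(A) MLq ⊃ q is the dual of axiom B, which corresponds to symmetry. R is not symmetric — not valid.
(B) MMq ⊃ Mq is the dual of axiom 4, which corresponds to transitivity. R is not transitive — not valid.
(C) MLq ⊃ Lq is the dual of axiom 5, which corresponds to the euclidean property. R is not euclidean — not valid.
(D) Lq ⊃ Mq is axiom D; it is valid on a frame exactly when R is serial. R is serial, so valid.
(E) Lq ⊃ q is axiom T; it is valid on a frame exactly when R is reflexive. R is reflexive, so valid.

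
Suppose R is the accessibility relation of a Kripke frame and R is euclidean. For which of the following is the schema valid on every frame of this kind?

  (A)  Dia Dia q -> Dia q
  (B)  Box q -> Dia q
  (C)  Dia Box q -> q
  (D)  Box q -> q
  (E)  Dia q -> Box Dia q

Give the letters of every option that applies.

(A) Dia Dia q -> Dia q is the dual of axiom 4; it is valid on a frame exactly when R is transitive. Such an R need not be transitive, so not valid.
(B) Box q -> Dia q (axiom D) characterises the serial frames. Such an R need not be serial — not valid.
(C) Dia Box q -> q is the dual of axiom B; it is valid on a frame exactly when R is symmetric. Such an R need not be symmetric, so not valid.
(D) axiom T: valid iff R is reflexive. Such an R need not be reflexive — not valid.
(E) Dia q -> Box Dia q (axiom 5) characterises the euclidean frames. Every such R is euclidean — valid.

E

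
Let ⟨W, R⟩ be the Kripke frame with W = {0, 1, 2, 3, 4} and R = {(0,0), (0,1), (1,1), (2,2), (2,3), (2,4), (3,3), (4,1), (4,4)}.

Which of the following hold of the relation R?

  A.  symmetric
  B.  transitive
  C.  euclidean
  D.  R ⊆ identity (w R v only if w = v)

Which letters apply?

none

(A) not symmetric: 0 R 1 but not 1 R 0.
(B) not transitive: 2 R 4 and 4 R 1 but not 2 R 1.
(C) not euclidean: 0 R 1 and 0 R 0 but not 1 R 0.
(D) not ⊆ identity: 0 R 1 with 0 ≠ 1.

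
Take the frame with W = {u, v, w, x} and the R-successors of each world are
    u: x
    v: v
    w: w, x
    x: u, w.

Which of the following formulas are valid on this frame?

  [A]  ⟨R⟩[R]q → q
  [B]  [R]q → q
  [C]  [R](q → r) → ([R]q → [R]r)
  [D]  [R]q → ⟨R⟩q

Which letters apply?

R is not reflexive: not u R u.
R is symmetric: every R-edge is matched by its reverse.
R is serial: every world has an R-successor.
(A) ⟨R⟩[R]q → q is the dual of axiom B; it is valid on a frame exactly when R is symmetric. R is symmetric, so valid.
(B) [R]q → q is axiom T, which corresponds to reflexivity. R is not reflexive — not valid.
(C) [R](q → r) → ([R]q → [R]r) is the K axiom; it holds on all frames — valid.
(D) [R]q → ⟨R⟩q (axiom D) characterises the serial frames. R is serial — valid.

A, C, D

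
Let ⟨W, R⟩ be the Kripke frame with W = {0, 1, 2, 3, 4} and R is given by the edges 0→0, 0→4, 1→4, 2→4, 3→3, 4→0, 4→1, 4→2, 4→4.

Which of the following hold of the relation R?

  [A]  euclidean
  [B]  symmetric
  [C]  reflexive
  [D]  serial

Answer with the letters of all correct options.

(A) not euclidean: 4 R 0 and 4 R 1 but not 0 R 1.
(B) symmetric: every R-edge is matched by its reverse.
(C) not reflexive: not 1 R 1.
(D) serial: every world has an R-successor.

B, D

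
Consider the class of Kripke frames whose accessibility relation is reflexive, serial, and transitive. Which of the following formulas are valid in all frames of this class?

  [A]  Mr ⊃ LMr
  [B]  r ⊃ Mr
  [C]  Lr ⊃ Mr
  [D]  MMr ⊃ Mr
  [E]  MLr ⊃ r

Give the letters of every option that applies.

(A) axiom 5: valid iff R is euclidean. Such an R need not be euclidean — not valid.
(B) the dual of axiom T: valid iff R is reflexive. Every such R is reflexive — valid.
(C) axiom D: valid iff R is serial. Every such R is serial — valid.
(D) MMr ⊃ Mr is the dual of axiom 4, which corresponds to transitivity. Every such R is transitive — valid.
(E) the dual of axiom B: valid iff R is symmetric. Such an R need not be symmetric — not valid.

B, C, D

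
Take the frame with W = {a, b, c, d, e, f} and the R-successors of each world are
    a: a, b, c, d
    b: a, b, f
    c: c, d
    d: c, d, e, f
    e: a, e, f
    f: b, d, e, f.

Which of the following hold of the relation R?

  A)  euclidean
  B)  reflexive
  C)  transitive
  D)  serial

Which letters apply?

(A) not euclidean: a R b and a R c but not b R c.
(B) reflexive: each world relates to itself.
(C) not transitive: a R b and b R f but not a R f.
(D) serial: every world has an R-successor.

B, D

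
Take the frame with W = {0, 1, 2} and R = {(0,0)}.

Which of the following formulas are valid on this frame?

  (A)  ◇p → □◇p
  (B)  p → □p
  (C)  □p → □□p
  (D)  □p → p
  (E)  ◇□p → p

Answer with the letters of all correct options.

A, B, C, E

R is not reflexive: not 1 R 1.
R is symmetric: every R-edge is matched by its reverse.
R is transitive: R is closed under composition.
R is euclidean: any two R-successors of the same world are R-related.
R is a subset of the identity: every R-edge is a self-loop.
(A) ◇p → □◇p is axiom 5; it is valid on a frame exactly when R is euclidean. R is euclidean, so valid.
(B) p → □p is equivalent to ◇p→p; it holds exactly when R ⊆ identity. Here R ⊆ identity — valid.
(C) □p → □□p is axiom 4, which corresponds to transitivity. R is transitive — valid.
(D) □p → p is axiom T; it is valid on a frame exactly when R is reflexive. R is not reflexive, so not valid.
(E) ◇□p → p is the dual of axiom B, which corresponds to symmetry. R is symmetric — valid.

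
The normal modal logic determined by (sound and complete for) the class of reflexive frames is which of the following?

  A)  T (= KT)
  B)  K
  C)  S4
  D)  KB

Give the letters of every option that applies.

A

(A) T (= KT) is determined by exactly this class.
(B) K is determined by the class of arbitrary frames.
(C) S4 is determined by the class of reflexive and transitive frames.
(D) KB is determined by the class of symmetric frames.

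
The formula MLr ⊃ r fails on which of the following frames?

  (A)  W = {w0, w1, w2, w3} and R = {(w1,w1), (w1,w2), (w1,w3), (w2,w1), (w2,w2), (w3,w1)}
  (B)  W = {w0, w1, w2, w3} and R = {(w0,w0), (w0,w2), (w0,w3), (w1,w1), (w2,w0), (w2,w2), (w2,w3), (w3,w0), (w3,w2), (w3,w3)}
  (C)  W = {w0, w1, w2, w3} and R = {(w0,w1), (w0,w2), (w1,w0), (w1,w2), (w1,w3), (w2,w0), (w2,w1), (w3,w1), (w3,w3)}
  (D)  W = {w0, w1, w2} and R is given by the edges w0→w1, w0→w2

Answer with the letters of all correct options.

The schema MLr ⊃ r is the dual of axiom B; it is valid on a frame iff R is symmetric.
(A) R is symmetric (every R-edge is matched by its reverse), so the schema is valid here.
(B) R is symmetric (every R-edge is matched by its reverse), so the schema is valid here.
(C) R is symmetric (every R-edge is matched by its reverse), so the schema is valid here.
(D) R is not symmetric (w0 R w1 but not w1 R w0), so the schema fails here.

D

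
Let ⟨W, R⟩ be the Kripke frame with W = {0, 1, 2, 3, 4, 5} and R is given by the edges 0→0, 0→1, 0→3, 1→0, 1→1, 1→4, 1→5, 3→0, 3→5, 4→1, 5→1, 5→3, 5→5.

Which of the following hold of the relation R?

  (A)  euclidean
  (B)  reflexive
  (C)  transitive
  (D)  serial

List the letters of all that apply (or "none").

(A) not euclidean: 0 R 1 and 0 R 3 but not 1 R 3.
(B) not reflexive: not 2 R 2.
(C) not transitive: 0 R 1 and 1 R 4 but not 0 R 4.
(D) not serial: 2 has no R-successor.

none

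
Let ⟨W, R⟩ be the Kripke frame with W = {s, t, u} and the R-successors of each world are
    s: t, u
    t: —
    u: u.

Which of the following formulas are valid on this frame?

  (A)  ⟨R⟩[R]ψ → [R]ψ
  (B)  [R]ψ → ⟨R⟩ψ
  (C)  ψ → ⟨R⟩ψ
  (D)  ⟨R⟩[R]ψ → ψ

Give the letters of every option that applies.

R is not reflexive: not s R s.
R is not symmetric: s R t but not t R s.
R is not euclidean: s R t and s R u but not t R u.
R is not serial: t has no R-successor.
(A) the dual of axiom 5: valid iff R is euclidean. R is not euclidean — not valid.
(B) [R]ψ → ⟨R⟩ψ (axiom D) characterises the serial frames. R is not serial — not valid.
(C) ψ → ⟨R⟩ψ is the dual of axiom T, which corresponds to reflexivity. R is not reflexive — not valid.
(D) ⟨R⟩[R]ψ → ψ is the dual of axiom B; it is valid on a frame exactly when R is symmetric. R is not symmetric, so not valid.

none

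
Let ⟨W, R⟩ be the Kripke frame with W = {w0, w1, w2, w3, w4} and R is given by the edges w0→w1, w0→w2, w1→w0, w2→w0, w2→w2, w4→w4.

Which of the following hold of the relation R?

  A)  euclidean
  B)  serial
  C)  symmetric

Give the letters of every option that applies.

C

(A) not euclidean: w0 R w1 and w0 R w2 but not w1 R w2.
(B) not serial: w3 has no R-successor.
(C) symmetric: every R-edge is matched by its reverse.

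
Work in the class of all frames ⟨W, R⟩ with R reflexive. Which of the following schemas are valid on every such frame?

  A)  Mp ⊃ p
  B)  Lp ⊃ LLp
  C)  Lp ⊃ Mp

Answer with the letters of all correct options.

A reflexive relation is serial.
(A) Mp ⊃ p is the converse of T; it holds exactly when R ⊆ identity. Such an R need not be a subset of the identity — not valid.
(B) axiom 4: valid iff R is transitive. Such an R need not be transitive — not valid.
(C) Lp ⊃ Mp is axiom D; it is valid on a frame exactly when R is serial. Every such R is serial, so valid.

C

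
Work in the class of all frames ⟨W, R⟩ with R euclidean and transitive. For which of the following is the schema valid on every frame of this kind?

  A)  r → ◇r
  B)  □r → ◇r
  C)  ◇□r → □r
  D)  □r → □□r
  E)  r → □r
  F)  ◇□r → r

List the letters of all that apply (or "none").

(A) r → ◇r (the dual of axiom T) characterises the reflexive frames. Such an R need not be reflexive — not valid.
(B) axiom D: valid iff R is serial. Such an R need not be serial — not valid.
(C) ◇□r → □r is the dual of axiom 5; it is valid on a frame exactly when R is euclidean. Every such R is euclidean, so valid.
(D) □r → □□r (axiom 4) characterises the transitive frames. Every such R is transitive — valid.
(E) r → □r (equivalent to ◇p→p) corresponds to R being a subset of the identity. Such an R need not be a subset of the identity, so not valid.
(F) the dual of axiom B: valid iff R is symmetric. Such an R need not be symmetric — not valid.

C, D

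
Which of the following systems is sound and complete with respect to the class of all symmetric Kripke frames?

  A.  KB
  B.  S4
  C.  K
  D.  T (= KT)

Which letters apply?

(A) KB is determined by exactly this class.
(B) S4 is determined by the class of reflexive and transitive frames.
(C) K is determined by the class of arbitrary frames.
(D) T (= KT) is determined by the class of reflexive frames.

A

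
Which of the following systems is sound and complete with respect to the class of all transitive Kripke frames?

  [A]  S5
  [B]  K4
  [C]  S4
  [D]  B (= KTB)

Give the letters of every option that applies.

(A) S5 is determined by the class of reflexive, symmetric, and transitive frames.
(B) K4 is determined by exactly this class.
(C) S4 is determined by the class of reflexive and transitive frames.
(D) B (= KTB) is determined by the class of reflexive and symmetric frames.

B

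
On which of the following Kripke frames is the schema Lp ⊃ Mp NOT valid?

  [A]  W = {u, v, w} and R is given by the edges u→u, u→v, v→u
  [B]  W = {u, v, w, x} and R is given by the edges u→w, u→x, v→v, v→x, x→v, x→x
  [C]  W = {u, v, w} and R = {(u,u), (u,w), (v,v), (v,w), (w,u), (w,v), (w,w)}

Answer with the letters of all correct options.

A, B

The schema Lp ⊃ Mp is axiom D; it is valid on a frame iff R is serial.
(A) R is not serial (w has no R-successor), so the schema fails here.
(B) R is not serial (w has no R-successor), so the schema fails here.
(C) R is serial (every world has an R-successor), so the schema is valid here.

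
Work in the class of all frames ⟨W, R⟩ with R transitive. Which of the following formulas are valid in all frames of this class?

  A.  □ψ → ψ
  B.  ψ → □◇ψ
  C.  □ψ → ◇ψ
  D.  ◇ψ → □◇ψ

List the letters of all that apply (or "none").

none

(A) □ψ → ψ (axiom T) characterises the reflexive frames. Such an R need not be reflexive — not valid.
(B) axiom B: valid iff R is symmetric. Such an R need not be symmetric — not valid.
(C) □ψ → ◇ψ is axiom D; it is valid on a frame exactly when R is serial. Such an R need not be serial, so not valid.
(D) ◇ψ → □◇ψ is axiom 5, which corresponds to the euclidean property. Such an R need not be euclidean — not valid.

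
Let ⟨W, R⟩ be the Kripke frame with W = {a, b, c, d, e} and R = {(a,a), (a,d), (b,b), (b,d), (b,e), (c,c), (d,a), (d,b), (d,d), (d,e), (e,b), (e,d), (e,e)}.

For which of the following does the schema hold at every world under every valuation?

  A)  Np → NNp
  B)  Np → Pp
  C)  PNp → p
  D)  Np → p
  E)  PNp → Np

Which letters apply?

R is reflexive: each world relates to itself.
R is symmetric: every R-edge is matched by its reverse.
R is not transitive: a R d and d R b but not a R b.
R is not euclidean: d R a and d R b but not a R b.
R is serial: every world has an R-successor.
(A) axiom 4: valid iff R is transitive. R is not transitive — not valid.
(B) Np → Pp is axiom D; it is valid on a frame exactly when R is serial. R is serial, so valid.
(C) the dual of axiom B: valid iff R is symmetric. R is symmetric — valid.
(D) Np → p is axiom T; it is valid on a frame exactly when R is reflexive. R is reflexive, so valid.
(E) the dual of axiom 5: valid iff R is euclidean. R is not euclidean — not valid.

B, C, D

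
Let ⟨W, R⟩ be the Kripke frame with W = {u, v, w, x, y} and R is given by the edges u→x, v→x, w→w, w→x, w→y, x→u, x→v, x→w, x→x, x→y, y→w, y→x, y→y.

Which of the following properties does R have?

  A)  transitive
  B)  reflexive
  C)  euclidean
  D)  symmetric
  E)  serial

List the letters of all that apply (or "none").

D, E

(A) not transitive: u R x and x R u but not u R u.
(B) not reflexive: not u R u.
(C) not euclidean: x R u and x R v but not u R v.
(D) symmetric: every R-edge is matched by its reverse.
(E) serial: every world has an R-successor.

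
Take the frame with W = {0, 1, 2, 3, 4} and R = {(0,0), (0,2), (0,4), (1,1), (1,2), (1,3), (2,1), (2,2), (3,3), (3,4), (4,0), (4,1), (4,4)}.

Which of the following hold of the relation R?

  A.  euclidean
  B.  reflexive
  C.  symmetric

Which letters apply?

B

(A) not euclidean: 0 R 2 and 0 R 0 but not 2 R 0.
(B) reflexive: each world relates to itself.
(C) not symmetric: 0 R 2 but not 2 R 0.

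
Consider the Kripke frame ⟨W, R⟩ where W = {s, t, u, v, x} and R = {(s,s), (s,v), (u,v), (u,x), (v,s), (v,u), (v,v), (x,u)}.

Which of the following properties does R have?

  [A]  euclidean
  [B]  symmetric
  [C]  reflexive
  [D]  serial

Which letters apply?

B

(A) not euclidean: u R v and u R x but not v R x.
(B) symmetric: every R-edge is matched by its reverse.
(C) not reflexive: not t R t.
(D) not serial: t has no R-successor.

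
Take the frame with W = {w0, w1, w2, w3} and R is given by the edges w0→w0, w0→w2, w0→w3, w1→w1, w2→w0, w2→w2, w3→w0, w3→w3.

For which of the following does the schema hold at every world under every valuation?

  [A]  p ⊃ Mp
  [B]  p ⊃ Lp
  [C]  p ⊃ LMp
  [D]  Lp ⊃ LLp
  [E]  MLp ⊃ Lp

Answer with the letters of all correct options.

A, C

R is reflexive: each world relates to itself.
R is symmetric: every R-edge is matched by its reverse.
R is not transitive: w2 R w0 and w0 R w3 but not w2 R w3.
R is not euclidean: w0 R w2 and w0 R w3 but not w2 R w3.
R is not a subset of the identity: w0 R w2 with w0 ≠ w2.
(A) the dual of axiom T: valid iff R is reflexive. R is reflexive — valid.
(B) p ⊃ Lp (equivalent to ◇p→p) corresponds to R being a subset of the identity. Here R ⊄ identity, so not valid.
(C) p ⊃ LMp (axiom B) characterises the symmetric frames. R is symmetric — valid.
(D) axiom 4: valid iff R is transitive. R is not transitive — not valid.
(E) MLp ⊃ Lp is the dual of axiom 5; it is valid on a frame exactly when R is euclidean. R is not euclidean, so not valid.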